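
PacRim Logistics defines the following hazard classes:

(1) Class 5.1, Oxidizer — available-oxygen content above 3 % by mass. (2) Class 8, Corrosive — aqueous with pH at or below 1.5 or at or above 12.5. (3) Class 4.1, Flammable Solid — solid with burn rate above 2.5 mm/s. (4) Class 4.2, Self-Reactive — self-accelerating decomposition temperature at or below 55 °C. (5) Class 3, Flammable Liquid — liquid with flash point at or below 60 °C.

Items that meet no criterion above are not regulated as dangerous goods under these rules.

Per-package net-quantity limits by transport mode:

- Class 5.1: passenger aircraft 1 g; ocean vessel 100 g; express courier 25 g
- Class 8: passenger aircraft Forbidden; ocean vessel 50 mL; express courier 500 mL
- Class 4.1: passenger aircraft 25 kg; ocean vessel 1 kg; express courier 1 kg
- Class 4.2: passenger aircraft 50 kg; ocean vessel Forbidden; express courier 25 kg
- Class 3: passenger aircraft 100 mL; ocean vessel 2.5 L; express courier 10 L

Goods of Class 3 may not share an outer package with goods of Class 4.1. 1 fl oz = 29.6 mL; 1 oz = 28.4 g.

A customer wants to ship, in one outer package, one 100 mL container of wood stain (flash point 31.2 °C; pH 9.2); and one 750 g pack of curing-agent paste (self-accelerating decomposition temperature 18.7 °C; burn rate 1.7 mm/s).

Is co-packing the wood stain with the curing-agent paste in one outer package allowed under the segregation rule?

With flash point 31.2 °C (≤ 60 °C), the wood stain falls in Class 3.
The curing-agent paste has self-accelerating decomposition temperature 18.7 °C, which is ≤ 55 °C, so it is Class 4.2 (Self-Reactive).
No segregation rule bars Class 3 with Class 4.2.

Yes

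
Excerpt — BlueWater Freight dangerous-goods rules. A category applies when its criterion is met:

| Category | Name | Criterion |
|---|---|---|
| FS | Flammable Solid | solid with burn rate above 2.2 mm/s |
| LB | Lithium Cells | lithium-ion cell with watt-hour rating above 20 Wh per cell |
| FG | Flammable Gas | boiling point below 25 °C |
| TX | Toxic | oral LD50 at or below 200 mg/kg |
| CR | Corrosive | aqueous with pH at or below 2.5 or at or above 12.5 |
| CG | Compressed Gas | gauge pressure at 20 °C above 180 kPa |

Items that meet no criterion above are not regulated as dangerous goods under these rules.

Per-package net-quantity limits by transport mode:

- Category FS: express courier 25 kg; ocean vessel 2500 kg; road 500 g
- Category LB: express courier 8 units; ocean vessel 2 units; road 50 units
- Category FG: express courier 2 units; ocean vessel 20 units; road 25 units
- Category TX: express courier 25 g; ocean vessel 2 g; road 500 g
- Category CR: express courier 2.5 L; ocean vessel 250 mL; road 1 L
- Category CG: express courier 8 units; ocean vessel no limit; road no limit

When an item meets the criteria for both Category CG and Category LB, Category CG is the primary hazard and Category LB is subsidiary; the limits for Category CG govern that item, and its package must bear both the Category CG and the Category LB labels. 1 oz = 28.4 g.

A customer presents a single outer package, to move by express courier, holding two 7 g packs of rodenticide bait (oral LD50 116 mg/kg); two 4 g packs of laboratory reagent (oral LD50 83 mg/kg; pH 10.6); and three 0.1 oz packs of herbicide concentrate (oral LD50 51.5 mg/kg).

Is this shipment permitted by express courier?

The rodenticide bait has oral LD50 116 mg/kg, which is ≤ 200 mg/kg, so it is Category TX (Toxic).
With oral LD50 83 mg/kg (≤ 200 mg/kg), the laboratory reagent falls in Category TX.
With oral LD50 51.5 mg/kg (≤ 200 mg/kg), the herbicide concentrate falls in Category TX.
Category TX net quantity: (two 7 g packs = 14 g) + (two 4 g packs = 8 g) + (three 0.1 oz packs = 8.52 g) = 30.52 g.
That exceeds the Category TX express courier limit of 25 g.

No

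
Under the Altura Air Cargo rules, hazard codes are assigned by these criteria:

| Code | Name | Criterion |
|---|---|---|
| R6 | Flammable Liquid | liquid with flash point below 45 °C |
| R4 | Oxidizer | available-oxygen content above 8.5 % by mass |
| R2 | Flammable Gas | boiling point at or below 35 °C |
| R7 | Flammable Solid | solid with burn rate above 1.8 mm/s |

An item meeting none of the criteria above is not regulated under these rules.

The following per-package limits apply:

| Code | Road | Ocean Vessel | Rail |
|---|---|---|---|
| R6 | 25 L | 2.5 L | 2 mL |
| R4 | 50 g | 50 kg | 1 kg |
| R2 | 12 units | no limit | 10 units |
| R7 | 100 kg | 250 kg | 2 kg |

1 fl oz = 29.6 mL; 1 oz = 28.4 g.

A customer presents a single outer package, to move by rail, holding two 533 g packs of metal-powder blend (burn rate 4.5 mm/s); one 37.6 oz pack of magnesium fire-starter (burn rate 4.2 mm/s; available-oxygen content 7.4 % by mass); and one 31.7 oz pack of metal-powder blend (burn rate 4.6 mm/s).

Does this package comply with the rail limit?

With burn rate 4.5 mm/s (> 1.8 mm/s), the metal-powder blend falls in Code R7.
With burn rate 4.2 mm/s (> 1.8 mm/s), the magnesium fire-starter falls in Code R7.
With burn rate 4.6 mm/s (> 1.8 mm/s), the metal-powder blend falls in Code R7.
Code R7 net quantity: (two 533 g packs = 1.066 kg) + (one 37.6 oz pack = 1067.84 g) + (one 31.7 oz pack = 900.28 g) = 3034.12 g.
3034.12 g exceeds the rail limit of 2 kg for Code R7.

No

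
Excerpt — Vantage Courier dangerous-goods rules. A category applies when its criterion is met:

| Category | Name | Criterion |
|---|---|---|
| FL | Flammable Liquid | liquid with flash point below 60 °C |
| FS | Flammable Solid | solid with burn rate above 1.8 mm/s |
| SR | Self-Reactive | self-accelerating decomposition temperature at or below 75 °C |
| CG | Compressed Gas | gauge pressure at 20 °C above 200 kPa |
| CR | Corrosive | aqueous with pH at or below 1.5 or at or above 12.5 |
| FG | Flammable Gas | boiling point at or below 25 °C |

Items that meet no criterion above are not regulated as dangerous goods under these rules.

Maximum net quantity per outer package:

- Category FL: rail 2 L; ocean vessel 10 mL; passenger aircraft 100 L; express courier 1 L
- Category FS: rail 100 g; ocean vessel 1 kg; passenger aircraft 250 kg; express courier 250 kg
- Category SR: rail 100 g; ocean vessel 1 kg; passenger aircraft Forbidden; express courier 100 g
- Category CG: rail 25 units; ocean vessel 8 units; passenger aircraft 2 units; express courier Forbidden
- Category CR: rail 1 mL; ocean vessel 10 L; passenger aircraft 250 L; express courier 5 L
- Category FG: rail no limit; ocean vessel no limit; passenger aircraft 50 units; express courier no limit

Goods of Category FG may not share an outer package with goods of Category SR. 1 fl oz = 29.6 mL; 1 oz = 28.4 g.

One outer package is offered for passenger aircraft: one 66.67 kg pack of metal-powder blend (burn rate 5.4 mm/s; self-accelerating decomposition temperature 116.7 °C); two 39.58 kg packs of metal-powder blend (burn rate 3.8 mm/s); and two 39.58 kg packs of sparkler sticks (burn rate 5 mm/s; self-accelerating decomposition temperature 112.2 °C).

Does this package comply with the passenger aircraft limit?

Yes

The metal-powder blend has burn rate 5.4 mm/s, which is > 1.8 mm/s, so it is Category FS (Flammable Solid).
The metal-powder blend has burn rate 3.8 mm/s, which is > 1.8 mm/s, so it is Category FS (Flammable Solid).
With burn rate 5 mm/s (> 1.8 mm/s), the sparkler sticks fall in Category FS.
Total Category FS: 66.67 kg + (two 39.58 kg packs = 79.16 kg) + (two 39.58 kg packs = 79.16 kg) = 224.99 kg.
224.99 kg ≤ 250 kg (passenger aircraft limit, Category FS) — within limit.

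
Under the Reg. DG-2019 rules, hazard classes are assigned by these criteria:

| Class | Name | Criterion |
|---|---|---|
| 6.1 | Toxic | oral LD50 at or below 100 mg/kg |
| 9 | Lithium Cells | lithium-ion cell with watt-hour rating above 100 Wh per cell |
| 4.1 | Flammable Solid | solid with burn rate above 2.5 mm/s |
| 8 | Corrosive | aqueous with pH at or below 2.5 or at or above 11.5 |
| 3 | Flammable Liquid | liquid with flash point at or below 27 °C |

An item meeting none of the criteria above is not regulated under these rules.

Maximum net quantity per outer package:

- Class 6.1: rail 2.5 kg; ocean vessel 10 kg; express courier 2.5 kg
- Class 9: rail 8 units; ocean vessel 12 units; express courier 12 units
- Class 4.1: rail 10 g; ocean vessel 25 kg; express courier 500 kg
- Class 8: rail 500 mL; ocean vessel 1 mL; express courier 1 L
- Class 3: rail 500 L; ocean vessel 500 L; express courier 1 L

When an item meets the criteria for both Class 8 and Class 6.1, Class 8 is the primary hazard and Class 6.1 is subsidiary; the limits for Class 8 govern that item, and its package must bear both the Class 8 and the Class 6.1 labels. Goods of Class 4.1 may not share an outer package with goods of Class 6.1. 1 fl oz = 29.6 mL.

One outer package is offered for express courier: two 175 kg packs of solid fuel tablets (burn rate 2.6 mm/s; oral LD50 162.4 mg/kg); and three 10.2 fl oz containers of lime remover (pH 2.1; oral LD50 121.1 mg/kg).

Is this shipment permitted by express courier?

Yes

The solid fuel tablets have burn rate 2.6 mm/s, which is > 2.5 mm/s, so they are Class 4.1 (Flammable Solid).
Lime remover: pH 2.1 ≤ 2.5 → Class 8 (Corrosive).
Class 4.1 quantity: two 175 kg packs = 350 kg.
350 kg ≤ 500 kg (express courier limit, Class 4.1) — within limit.
Class 8 quantity: three 10.2 fl oz containers = 905.76 mL.
905.76 mL is within the express courier limit of 1 L for Class 8.
The segregation rule (Class 4.1 with Class 6.1) does not apply to Class 4.1 with Class 8.
Every hazard class is within its express courier limit and no segregation rule is violated.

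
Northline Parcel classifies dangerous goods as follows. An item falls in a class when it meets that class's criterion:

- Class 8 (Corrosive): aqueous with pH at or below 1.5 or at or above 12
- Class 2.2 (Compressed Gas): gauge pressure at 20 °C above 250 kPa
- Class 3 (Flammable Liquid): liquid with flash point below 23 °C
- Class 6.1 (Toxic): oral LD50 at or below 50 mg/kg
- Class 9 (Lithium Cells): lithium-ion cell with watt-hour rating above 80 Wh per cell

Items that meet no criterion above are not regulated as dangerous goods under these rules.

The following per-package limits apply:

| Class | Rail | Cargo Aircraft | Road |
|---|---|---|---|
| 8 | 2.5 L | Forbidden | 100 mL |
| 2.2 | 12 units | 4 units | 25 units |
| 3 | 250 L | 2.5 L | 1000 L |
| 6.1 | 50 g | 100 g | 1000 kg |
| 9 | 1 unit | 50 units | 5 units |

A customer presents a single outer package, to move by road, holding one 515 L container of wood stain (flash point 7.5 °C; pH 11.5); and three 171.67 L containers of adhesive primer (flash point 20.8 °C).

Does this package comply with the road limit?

Flash point 7.5 °C meets the Class 3 criterion (Flammable Liquid), so the wood stain is Class 3.
Adhesive primer: flash point 20.8 °C < 23 °C → Class 3 (Flammable Liquid).
Class 3 net quantity: 515 L + (three 171.67 L containers = 515.01 L) = 1030.01 L.
That exceeds the Class 3 road limit of 1000 L.

No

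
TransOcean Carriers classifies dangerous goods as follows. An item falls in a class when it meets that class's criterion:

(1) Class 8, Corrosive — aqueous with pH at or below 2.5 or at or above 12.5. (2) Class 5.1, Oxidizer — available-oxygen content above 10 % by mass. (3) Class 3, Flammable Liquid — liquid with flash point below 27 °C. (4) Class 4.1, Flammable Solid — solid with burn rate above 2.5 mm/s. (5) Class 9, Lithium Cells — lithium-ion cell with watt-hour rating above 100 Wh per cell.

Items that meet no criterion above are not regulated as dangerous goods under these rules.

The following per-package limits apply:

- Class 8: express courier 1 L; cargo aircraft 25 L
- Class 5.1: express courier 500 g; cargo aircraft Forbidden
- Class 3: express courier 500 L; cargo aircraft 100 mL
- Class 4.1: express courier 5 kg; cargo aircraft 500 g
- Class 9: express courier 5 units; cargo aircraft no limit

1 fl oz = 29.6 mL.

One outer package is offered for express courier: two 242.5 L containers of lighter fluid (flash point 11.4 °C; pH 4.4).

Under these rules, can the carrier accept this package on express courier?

Yes

With flash point 11.4 °C (< 27 °C), the lighter fluid falls in Class 3.
Class 3 quantity: two 242.5 L containers = 485 L.
That is within the Class 3 express courier limit of 500 L.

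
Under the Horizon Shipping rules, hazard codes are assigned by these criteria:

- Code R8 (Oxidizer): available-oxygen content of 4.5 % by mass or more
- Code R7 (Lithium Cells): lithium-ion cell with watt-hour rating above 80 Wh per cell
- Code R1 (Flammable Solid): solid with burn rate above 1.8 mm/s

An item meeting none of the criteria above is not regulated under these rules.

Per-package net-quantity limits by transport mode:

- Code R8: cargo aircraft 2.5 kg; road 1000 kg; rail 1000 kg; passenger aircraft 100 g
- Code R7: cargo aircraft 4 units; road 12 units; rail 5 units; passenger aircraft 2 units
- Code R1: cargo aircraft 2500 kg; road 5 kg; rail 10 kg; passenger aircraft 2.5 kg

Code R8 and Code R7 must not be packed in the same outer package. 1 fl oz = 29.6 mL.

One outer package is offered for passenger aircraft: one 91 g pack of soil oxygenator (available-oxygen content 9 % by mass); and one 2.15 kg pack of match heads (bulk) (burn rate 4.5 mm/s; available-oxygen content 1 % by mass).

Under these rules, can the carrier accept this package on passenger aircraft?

With available-oxygen content 9 % by mass (≥ 4.5 % by mass), the soil oxygenator falls in Code R8.
With burn rate 4.5 mm/s (> 1.8 mm/s), the match heads (bulk) fall in Code R1.
Code R8 quantity: 91 g.
91 g ≤ 100 g (passenger aircraft limit, Code R8) — within limit.
Code R1 quantity: 2.15 kg.
That is within the Code R1 passenger aircraft limit of 2.5 kg.
The segregation rule (Code R8 with Code R7) does not apply to Code R8 with Code R1.
Every hazard code is within its passenger aircraft limit and no segregation rule is violated.

Yes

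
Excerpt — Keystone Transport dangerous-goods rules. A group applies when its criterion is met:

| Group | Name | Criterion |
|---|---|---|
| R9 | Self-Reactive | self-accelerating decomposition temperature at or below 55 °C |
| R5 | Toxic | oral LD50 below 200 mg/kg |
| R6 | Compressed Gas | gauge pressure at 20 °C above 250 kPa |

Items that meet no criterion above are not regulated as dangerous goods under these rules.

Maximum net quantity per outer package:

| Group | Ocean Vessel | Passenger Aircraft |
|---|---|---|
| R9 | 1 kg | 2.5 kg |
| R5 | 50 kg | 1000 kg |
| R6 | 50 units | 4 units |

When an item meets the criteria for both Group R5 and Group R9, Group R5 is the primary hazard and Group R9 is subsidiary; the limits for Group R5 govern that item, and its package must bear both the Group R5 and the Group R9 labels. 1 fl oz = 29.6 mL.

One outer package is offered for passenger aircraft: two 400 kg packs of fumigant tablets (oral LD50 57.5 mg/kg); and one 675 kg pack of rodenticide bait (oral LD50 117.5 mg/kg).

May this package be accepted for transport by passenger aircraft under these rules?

No

Oral LD50 57.5 mg/kg meets the Group R5 criterion (Toxic), so the fumigant tablets are Group R5.
The rodenticide bait has oral LD50 117.5 mg/kg, which is < 200 mg/kg, so it is Group R5 (Toxic).
Group R5 net quantity: (two 400 kg packs = 800 kg) + 675 kg = 1475 kg.
1475 kg exceeds the passenger aircraft limit of 1000 kg for Group R5.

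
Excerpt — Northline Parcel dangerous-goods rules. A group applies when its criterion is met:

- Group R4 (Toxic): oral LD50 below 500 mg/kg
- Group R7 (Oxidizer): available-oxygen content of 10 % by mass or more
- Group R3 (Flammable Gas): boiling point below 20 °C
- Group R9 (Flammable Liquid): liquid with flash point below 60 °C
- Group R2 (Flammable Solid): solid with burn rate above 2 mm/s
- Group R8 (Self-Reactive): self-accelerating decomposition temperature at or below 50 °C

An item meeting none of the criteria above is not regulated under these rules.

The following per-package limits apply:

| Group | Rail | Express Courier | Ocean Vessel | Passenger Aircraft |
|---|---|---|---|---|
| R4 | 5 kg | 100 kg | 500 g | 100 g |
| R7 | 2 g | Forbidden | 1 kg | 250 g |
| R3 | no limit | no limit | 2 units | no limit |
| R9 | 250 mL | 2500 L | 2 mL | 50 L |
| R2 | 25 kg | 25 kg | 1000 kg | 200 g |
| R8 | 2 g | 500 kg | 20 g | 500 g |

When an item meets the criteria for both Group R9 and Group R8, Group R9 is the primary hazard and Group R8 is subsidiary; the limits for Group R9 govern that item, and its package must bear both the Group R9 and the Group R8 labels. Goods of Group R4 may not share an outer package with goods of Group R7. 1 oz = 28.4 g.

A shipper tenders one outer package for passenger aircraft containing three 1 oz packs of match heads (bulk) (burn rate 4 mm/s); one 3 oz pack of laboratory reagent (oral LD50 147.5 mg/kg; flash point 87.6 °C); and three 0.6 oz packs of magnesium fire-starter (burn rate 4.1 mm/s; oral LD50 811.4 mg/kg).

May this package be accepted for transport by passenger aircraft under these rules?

Match heads (bulk): burn rate 4 mm/s > 2 mm/s → Group R2 (Flammable Solid).
The laboratory reagent has oral LD50 147.5 mg/kg, which is < 500 mg/kg, so it is Group R4 (Toxic).
Magnesium fire-starter: burn rate 4.1 mm/s > 2 mm/s → Group R2 (Flammable Solid).
Total Group R2: (three 1 oz packs = 85.2 g) + (three 0.6 oz packs = 51.12 g) = 136.32 g.
That is within the Group R2 passenger aircraft limit of 200 g.
Group R4 quantity: one 3 oz pack = 85.2 g.
That is within the Group R4 passenger aircraft limit of 100 g.
The segregation rule (Group R4 with Group R7) does not apply to Group R2 with Group R4.
Every hazard group is within its passenger aircraft limit and no segregation rule is violated.

Yes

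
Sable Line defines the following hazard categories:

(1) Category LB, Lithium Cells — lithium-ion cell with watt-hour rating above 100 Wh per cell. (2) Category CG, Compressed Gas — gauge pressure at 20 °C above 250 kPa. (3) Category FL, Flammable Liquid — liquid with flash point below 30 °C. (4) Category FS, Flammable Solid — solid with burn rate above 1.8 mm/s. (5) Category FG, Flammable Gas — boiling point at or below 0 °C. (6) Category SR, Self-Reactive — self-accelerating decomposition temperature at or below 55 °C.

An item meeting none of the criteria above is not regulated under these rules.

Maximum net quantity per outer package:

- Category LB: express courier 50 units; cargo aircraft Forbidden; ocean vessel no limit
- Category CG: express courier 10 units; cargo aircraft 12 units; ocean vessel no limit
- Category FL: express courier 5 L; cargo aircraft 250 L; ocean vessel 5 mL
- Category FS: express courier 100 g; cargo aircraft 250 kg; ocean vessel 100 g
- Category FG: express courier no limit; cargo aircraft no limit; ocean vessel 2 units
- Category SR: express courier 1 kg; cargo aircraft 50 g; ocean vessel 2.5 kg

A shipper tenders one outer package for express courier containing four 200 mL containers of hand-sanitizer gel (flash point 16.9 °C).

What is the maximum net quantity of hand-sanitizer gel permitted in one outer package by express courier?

With flash point 16.9 °C (< 30 °C), the hand-sanitizer gel falls in Category FL.
The express courier limit for Category FL is 5 L.

5 L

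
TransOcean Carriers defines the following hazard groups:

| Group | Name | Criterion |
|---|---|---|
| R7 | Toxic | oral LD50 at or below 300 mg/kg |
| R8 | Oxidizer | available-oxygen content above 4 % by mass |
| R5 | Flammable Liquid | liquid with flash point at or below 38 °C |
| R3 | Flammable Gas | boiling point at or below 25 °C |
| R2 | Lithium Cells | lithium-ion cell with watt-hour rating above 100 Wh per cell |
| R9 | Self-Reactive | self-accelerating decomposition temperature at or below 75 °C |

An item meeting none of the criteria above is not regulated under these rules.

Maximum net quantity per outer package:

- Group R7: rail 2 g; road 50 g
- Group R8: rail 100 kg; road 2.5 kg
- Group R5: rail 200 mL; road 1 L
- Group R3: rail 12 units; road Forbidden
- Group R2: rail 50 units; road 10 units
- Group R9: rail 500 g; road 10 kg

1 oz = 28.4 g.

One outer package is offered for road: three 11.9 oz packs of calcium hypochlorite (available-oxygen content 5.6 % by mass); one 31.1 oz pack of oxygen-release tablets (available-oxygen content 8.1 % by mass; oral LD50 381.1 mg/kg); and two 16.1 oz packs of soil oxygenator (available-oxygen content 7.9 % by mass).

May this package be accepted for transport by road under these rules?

No

With available-oxygen content 5.6 % by mass (> 4 % by mass), the calcium hypochlorite falls in Group R8.
Available-oxygen content 8.1 % by mass meets the Group R8 criterion (Oxidizer), so the oxygen-release tablets are Group R8.
Soil oxygenator: available-oxygen content 7.9 % by mass > 4 % by mass → Group R8 (Oxidizer).
Total Group R8: (three 11.9 oz packs = 1013.88 g) + (one 31.1 oz pack = 883.24 g) + (two 16.1 oz packs = 914.48 g) = 2811.6 g.
That exceeds the Group R8 road limit of 2.5 kg.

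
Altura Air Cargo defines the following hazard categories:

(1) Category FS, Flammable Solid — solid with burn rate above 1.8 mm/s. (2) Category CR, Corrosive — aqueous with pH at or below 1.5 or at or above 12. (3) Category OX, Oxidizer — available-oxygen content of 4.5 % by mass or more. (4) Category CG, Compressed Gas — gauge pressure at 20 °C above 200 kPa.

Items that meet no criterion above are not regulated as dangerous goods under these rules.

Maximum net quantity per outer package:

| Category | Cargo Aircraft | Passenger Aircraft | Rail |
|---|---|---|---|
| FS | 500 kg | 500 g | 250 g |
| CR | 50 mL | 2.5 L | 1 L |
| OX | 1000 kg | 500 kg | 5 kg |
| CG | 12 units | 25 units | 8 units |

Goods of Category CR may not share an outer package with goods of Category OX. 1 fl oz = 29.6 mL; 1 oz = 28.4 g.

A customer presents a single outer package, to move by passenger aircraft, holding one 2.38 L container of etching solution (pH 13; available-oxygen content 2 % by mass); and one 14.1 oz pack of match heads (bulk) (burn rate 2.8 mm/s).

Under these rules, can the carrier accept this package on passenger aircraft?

Yes

The etching solution has pH 13, which is ≥ 12, so it is Category CR (Corrosive).
With burn rate 2.8 mm/s (> 1.8 mm/s), the match heads (bulk) fall in Category FS.
Category CR quantity: 2.38 L.
2.38 L ≤ 2.5 L (passenger aircraft limit, Category CR) — within limit.
Category FS quantity: one 14.1 oz pack = 400.44 g.
400.44 g ≤ 500 g (passenger aircraft limit, Category FS) — within limit.
The segregation rule (Category CR with Category OX) does not apply to Category CR with Category FS.
Every hazard category is within its passenger aircraft limit and no segregation rule is violated.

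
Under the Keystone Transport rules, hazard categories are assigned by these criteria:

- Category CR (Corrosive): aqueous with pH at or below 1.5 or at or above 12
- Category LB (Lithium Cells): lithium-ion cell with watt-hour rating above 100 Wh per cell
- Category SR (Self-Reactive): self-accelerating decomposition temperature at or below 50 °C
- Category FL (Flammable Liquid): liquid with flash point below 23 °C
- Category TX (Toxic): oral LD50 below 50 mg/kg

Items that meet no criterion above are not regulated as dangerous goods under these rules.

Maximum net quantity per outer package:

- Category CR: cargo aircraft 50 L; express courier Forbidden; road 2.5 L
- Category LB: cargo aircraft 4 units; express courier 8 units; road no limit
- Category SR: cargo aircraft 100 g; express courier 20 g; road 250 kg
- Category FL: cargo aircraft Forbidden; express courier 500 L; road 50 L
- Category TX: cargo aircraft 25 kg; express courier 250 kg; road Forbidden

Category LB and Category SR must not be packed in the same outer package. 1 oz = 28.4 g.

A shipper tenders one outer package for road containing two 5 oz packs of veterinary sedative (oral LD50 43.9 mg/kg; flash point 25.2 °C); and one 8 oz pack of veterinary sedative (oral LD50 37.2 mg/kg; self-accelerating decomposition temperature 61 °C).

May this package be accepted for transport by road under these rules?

Oral LD50 43.9 mg/kg meets the Category TX criterion (Toxic), so the veterinary sedative is Category TX.
The veterinary sedative has oral LD50 37.2 mg/kg, which is < 50 mg/kg, so it is Category TX (Toxic).
Category TX net quantity: (two 5 oz packs = 284 g) + (one 8 oz pack = 227.2 g) = 511.2 g.
Category TX is Forbidden by road.

No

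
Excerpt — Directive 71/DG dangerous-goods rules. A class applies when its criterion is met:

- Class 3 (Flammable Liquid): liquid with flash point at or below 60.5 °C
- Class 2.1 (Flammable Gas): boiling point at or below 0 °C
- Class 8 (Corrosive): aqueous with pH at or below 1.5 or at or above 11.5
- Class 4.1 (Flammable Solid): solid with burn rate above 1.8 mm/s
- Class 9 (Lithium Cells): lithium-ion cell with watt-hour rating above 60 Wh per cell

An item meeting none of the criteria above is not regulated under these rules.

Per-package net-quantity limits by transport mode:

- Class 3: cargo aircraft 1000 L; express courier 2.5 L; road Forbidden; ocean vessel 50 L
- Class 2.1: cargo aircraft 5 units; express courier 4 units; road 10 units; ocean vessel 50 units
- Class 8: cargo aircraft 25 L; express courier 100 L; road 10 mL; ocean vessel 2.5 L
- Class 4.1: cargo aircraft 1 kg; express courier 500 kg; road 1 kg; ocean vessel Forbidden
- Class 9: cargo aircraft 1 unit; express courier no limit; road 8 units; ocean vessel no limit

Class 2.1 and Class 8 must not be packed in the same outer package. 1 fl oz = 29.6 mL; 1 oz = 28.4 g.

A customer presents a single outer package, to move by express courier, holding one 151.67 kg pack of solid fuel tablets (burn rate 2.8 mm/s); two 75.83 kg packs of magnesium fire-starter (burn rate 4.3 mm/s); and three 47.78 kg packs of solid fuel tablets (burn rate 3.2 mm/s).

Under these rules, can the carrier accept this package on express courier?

Yes

The solid fuel tablets have burn rate 2.8 mm/s, which is > 1.8 mm/s, so they are Class 4.1 (Flammable Solid).
Burn rate 4.3 mm/s meets the Class 4.1 criterion (Flammable Solid), so the magnesium fire-starter is Class 4.1.
With burn rate 3.2 mm/s (> 1.8 mm/s), the solid fuel tablets fall in Class 4.1.
Class 4.1 net quantity: 151.67 kg + (two 75.83 kg packs = 151.66 kg) + (three 47.78 kg packs = 143.34 kg) = 446.67 kg.
That is within the Class 4.1 express courier limit of 500 kg.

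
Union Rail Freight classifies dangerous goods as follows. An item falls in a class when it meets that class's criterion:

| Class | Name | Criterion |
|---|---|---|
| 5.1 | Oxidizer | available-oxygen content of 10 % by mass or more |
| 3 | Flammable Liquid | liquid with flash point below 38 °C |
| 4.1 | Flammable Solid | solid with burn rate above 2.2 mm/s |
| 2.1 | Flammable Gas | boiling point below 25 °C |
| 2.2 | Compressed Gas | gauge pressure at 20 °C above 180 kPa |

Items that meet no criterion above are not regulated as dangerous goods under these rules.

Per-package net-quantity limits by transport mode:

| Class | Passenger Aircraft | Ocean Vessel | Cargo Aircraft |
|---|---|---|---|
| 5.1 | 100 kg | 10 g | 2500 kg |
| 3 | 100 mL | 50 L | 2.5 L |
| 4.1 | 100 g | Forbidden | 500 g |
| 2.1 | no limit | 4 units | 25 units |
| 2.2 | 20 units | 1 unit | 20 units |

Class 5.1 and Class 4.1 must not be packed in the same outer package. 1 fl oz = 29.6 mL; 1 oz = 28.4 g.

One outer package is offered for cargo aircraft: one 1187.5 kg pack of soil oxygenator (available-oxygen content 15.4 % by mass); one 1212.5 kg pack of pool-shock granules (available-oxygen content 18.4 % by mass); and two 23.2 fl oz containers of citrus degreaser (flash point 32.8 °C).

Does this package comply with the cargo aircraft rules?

Yes

Available-oxygen content 15.4 % by mass meets the Class 5.1 criterion (Oxidizer), so the soil oxygenator is Class 5.1.
With available-oxygen content 18.4 % by mass (≥ 10 % by mass), the pool-shock granules fall in Class 5.1.
Citrus degreaser: flash point 32.8 °C < 38 °C → Class 3 (Flammable Liquid).
Class 3 quantity: two 23.2 fl oz containers = 1373.44 mL.
That is within the Class 3 cargo aircraft limit of 2.5 L.
Class 5.1 net quantity: 1187.5 kg + 1212.5 kg = 2400 kg.
That is within the Class 5.1 cargo aircraft limit of 2500 kg.
The segregation rule (Class 5.1 with Class 4.1) does not apply to Class 3 with Class 5.1.
Every hazard class is within its cargo aircraft limit and no segregation rule is violated.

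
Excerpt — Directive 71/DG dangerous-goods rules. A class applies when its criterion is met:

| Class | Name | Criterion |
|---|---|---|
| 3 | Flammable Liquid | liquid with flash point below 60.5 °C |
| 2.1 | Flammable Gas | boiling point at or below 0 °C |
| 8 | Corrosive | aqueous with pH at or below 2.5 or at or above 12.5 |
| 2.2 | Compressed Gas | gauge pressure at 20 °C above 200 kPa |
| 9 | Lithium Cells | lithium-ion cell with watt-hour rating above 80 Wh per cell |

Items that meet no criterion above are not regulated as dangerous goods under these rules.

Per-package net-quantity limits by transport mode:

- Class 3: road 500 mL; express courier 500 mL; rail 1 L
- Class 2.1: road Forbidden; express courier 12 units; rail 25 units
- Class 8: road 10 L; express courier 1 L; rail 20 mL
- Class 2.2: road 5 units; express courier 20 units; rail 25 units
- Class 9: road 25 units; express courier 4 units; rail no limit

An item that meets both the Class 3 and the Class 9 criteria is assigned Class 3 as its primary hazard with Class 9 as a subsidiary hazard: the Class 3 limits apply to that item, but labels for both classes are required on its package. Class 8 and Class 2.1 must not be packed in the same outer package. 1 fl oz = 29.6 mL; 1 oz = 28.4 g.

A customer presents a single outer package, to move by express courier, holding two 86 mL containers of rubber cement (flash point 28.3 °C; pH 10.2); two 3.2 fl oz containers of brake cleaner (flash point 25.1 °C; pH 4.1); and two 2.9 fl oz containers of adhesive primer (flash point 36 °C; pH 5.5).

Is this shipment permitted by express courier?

With flash point 28.3 °C (< 60.5 °C), the rubber cement falls in Class 3.
Flash point 25.1 °C meets the Class 3 criterion (Flammable Liquid), so the brake cleaner is Class 3.
With flash point 36 °C (< 60.5 °C), the adhesive primer falls in Class 3.
Class 3 net quantity: (two 86 mL containers = 172 mL) + (two 3.2 fl oz containers = 189.44 mL) + (two 2.9 fl oz containers = 171.68 mL) = 533.12 mL.
533.12 mL > 500 mL (express courier limit, Class 3) — over the limit.

No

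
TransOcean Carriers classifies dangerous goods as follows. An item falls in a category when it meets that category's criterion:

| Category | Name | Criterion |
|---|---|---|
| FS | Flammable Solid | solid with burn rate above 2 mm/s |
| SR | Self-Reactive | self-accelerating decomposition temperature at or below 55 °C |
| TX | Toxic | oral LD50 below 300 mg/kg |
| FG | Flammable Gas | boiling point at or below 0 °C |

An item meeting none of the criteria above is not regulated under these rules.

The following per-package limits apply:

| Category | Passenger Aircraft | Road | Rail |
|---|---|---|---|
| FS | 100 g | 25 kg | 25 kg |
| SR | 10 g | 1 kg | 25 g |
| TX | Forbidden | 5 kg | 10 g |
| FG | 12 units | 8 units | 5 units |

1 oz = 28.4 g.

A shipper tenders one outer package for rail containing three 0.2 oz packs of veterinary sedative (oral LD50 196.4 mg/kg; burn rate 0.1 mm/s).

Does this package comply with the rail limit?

Veterinary sedative: oral LD50 196.4 mg/kg < 300 mg/kg → Category TX (Toxic).
Category TX quantity: three 0.2 oz packs = 17.04 g.
17.04 g exceeds the rail limit of 10 g for Category TX.

No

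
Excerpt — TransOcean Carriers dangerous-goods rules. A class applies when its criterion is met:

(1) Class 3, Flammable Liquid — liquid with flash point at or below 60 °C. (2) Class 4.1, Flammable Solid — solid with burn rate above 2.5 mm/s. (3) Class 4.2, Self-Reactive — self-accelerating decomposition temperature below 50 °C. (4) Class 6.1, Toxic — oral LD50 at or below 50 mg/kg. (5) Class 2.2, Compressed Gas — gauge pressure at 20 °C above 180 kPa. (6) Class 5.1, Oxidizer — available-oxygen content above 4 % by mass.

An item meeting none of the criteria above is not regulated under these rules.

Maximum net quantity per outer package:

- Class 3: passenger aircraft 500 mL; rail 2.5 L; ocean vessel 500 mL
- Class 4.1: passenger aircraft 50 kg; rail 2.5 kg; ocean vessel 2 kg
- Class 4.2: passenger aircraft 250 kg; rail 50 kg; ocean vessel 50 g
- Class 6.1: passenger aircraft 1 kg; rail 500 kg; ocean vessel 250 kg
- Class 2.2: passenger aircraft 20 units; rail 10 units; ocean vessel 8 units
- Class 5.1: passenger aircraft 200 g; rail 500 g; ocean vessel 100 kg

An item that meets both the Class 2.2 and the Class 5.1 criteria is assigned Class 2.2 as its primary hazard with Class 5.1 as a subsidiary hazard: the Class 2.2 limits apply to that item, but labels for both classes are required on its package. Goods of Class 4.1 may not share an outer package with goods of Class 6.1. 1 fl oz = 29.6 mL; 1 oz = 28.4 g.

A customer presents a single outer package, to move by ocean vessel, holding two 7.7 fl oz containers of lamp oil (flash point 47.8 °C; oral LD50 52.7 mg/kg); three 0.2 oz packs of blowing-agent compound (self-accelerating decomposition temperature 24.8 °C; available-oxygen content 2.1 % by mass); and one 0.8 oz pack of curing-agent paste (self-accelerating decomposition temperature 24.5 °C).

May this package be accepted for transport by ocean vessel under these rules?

Yes

Lamp oil: flash point 47.8 °C ≤ 60 °C → Class 3 (Flammable Liquid).
Blowing-agent compound: self-accelerating decomposition temperature 24.8 °C < 50 °C → Class 4.2 (Self-Reactive).
The curing-agent paste has self-accelerating decomposition temperature 24.5 °C, which is < 50 °C, so it is Class 4.2 (Self-Reactive).
Total Class 4.2: (three 0.2 oz packs = 17.04 g) + (one 0.8 oz pack = 22.72 g) = 39.76 g.
39.76 g is within the ocean vessel limit of 50 g for Class 4.2.
Class 3 quantity: two 7.7 fl oz containers = 455.84 mL.
That is within the Class 3 ocean vessel limit of 500 mL.
The segregation rule (Class 4.1 with Class 6.1) does not apply to Class 4.2 with Class 3.
Every hazard class is within its ocean vessel limit and no segregation rule is violated.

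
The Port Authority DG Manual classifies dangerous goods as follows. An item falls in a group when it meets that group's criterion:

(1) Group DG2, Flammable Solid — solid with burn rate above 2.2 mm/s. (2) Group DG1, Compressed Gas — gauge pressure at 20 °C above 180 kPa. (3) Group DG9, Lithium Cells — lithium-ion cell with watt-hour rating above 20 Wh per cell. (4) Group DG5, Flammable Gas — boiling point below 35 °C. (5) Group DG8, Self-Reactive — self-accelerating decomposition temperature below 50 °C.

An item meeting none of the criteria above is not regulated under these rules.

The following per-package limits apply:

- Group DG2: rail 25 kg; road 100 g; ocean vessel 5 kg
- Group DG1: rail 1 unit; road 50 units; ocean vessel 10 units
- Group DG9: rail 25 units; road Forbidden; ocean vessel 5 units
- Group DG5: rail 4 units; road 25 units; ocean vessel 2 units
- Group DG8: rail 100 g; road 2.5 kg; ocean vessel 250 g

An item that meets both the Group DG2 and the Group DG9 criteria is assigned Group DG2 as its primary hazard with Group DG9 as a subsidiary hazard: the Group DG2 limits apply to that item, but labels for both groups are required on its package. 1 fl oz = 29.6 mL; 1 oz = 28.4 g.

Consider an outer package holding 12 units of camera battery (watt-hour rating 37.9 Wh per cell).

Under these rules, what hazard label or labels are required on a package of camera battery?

With watt-hour rating 37.9 Wh per cell (> 20 Wh per cell), the camera battery falls in Group DG9.
Only the Group DG9 label is required.

Group DG9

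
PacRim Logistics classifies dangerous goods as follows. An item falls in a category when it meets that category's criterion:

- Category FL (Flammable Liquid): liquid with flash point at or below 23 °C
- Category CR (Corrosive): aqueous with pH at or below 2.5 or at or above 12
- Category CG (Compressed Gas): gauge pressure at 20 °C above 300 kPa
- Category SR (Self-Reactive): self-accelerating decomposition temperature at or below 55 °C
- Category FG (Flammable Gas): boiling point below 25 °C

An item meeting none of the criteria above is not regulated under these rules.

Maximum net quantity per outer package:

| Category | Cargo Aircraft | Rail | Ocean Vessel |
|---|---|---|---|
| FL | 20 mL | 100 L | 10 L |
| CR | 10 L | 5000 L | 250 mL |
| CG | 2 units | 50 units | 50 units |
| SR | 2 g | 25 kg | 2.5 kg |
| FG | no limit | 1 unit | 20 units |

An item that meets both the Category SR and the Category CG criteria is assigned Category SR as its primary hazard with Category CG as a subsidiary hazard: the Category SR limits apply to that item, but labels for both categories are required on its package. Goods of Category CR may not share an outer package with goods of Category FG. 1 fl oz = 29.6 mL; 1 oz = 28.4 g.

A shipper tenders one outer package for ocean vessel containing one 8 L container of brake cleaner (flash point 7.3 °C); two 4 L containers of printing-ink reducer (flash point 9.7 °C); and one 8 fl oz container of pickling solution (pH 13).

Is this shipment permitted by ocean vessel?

No

The brake cleaner has flash point 7.3 °C, which is ≤ 23 °C, so it is Category FL (Flammable Liquid).
Flash point 9.7 °C meets the Category FL criterion (Flammable Liquid), so the printing-ink reducer is Category FL.
pH 13 meets the Category CR criterion (Corrosive), so the pickling solution is Category CR.
Total Category FL: 8 L + (two 4 L containers = 8 L) = 16 L.
That exceeds the Category FL ocean vessel limit of 10 L.
Category CR quantity: one 8 fl oz container = 236.8 mL.
236.8 mL is within the ocean vessel limit of 250 mL for Category CR.
The segregation rule (Category CR with Category FG) does not apply to Category FL with Category CR.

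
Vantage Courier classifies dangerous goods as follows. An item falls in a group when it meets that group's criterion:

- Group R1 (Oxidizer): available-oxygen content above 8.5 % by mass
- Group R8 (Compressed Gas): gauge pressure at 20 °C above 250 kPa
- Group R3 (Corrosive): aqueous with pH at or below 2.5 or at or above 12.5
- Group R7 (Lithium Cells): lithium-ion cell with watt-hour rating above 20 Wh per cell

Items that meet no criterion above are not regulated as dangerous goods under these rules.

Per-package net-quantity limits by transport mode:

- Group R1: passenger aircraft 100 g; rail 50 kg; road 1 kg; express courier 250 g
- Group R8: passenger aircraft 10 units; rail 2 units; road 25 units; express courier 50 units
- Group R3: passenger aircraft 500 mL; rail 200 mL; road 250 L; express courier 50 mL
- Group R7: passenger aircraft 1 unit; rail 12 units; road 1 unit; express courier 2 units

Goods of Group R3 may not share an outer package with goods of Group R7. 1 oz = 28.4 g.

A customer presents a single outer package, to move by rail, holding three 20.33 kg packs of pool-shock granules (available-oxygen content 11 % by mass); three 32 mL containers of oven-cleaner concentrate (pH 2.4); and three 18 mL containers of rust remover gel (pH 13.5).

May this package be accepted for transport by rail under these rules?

No

With available-oxygen content 11 % by mass (> 8.5 % by mass), the pool-shock granules fall in Group R1.
pH 2.4 meets the Group R3 criterion (Corrosive), so the oven-cleaner concentrate is Group R3.
Rust remover gel: pH 13.5 ≥ 12.5 → Group R3 (Corrosive).
Group R3 net quantity: (three 32 mL containers = 96 mL) + (three 18 mL containers = 54 mL) = 150 mL.
150 mL ≤ 200 mL (rail limit, Group R3) — within limit.
Group R1 quantity: three 20.33 kg packs = 60.99 kg.
60.99 kg > 50 kg (rail limit, Group R1) — over the limit.
The segregation rule (Group R3 with Group R7) does not apply to Group R3 with Group R1.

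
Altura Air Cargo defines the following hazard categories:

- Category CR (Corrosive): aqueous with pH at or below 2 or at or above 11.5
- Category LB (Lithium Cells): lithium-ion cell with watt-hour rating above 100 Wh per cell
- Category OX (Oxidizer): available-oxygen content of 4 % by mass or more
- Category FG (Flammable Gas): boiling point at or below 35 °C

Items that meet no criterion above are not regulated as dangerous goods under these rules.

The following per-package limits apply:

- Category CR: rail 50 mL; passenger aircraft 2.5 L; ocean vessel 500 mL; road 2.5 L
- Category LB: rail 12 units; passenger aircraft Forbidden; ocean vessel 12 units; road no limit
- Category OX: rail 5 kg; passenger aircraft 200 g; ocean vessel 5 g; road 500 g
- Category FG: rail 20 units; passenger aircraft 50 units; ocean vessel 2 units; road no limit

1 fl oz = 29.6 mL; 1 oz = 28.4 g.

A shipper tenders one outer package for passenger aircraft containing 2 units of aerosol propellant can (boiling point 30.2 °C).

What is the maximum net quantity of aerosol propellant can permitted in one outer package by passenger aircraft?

Aerosol propellant can: boiling point 30.2 °C ≤ 35 °C → Category FG (Flammable Gas).
The passenger aircraft limit for Category FG is 50 units.

50 units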